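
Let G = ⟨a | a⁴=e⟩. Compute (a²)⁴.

Compute successive powers of (a²), reducing at each step:
  (a²)²: (a²) · a² = e
  (a²)³: e · a² = a²
  (a²)⁴: (a²) · a² = e

Answer: e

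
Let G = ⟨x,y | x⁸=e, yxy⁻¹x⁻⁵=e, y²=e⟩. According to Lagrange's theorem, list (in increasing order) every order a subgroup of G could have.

|G| = 16 = 2⁴. By Lagrange's theorem the order of any subgroup divides 16; the divisors of 16 are 1, 2, 4, 8, 16.

Answer: 1, 2, 4, 8, 16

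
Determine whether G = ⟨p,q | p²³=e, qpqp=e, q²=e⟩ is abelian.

p·q = pq but q·p = p²²q, so p·q ≠ q·p and G is not abelian.

Answer: No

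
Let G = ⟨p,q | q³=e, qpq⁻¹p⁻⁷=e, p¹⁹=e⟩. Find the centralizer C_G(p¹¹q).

⟨p¹¹q⟩ ⊆ C_G(p¹¹q) since powers of p¹¹q commute with p¹¹q; so |C_G(p¹¹q)| ≥ |⟨p¹¹q⟩| = 3.
By orbit–stabilizer, |C_G(p¹¹q)| = |G| / |conj. class of p¹¹q| = 57 / 19 = 3.
The 3 elements commuting with p¹¹q are {e, p¹¹q, p¹²q²}.

Answer: {e, p¹¹q, p¹²q²}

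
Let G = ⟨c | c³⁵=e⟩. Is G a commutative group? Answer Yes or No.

G has a single generator, so G is cyclic and hence abelian.

Answer: Yes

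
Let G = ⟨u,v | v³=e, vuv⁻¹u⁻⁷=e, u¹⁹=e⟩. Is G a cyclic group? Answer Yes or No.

Every cyclic group is abelian. But u·v = uv while v·u = u⁷v, so u·v ≠ v·u and G is not abelian. Hence G is not cyclic.

Answer: No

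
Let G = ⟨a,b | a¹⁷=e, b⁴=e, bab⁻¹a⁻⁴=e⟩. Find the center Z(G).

An element z ∈ Z(G) iff z commutes with every generator.
For example e is central: e·a = a = a·e; e·b = b = b·e.
Whereas a ∉ Z(G) since a·b = ab ≠ a⁴b = b·a.
Checking each of the 68 elements this way gives Z(G) = {e}, of order 1.

Answer: {e}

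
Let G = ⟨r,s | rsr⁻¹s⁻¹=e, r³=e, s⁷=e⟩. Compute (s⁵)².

Compute successive powers of (s⁵), reducing at each step:
  (s⁵)²: (s⁵) · s⁵ = s³

Answer: s³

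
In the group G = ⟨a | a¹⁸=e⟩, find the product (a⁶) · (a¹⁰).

Compute (a⁶) · (a¹⁰) by multiplying left to right and reducing via the relations at each step:
  (a⁶) · a¹⁰ = a¹⁶

Answer: a¹⁶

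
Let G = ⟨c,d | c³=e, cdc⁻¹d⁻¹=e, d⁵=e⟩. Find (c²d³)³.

Compute successive powers of (c²d³), reducing at each step:
  (c²d³)²: (c²d³) · c² = cd³;   (cd³) · d³ = cd
  (c²d³)³: (cd) · c² = d;   d · d³ = d⁴

Answer: d⁴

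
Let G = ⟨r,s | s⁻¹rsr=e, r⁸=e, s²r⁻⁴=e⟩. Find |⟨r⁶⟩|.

|⟨r⁶⟩| equals the order of r⁶. Compute successive powers until reaching e:
  (r⁶)¹ = r⁶, (r⁶)² = r⁴, (r⁶)³ = r², (r⁶)⁴ = e.
The smallest positive k with (r⁶)ᵏ = e is 4, so |⟨r⁶⟩| = 4.

Answer: 4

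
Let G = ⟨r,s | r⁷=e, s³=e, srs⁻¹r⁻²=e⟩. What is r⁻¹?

The order of r is 7 (smallest k with rᵏ = e), so r⁻¹ = r⁶ = r⁶.
Check: r · (r⁶) → r · r⁶ = e, giving e as required.

Answer: r⁶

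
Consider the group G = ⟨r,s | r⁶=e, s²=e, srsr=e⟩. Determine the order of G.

Enumerate words in the generators, reducing via the relations: the distinct elements are
  {e, r, s, rs, r², r³, r⁴, r⁵, r²s, r³s, r⁴s, r⁵s}.
No further products give new elements, so |G| = 12.

Answer: 12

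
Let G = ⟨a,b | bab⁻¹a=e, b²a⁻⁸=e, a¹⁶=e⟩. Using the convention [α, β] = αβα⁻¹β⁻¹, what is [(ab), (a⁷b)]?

[(ab), (a⁷b)] = (ab)·(a⁷b)·(ab)⁻¹·(a⁷b)⁻¹.
  (ab) · (a⁷b) = a²
  (a²) · (ab⁻¹) = a³b⁻¹
  (a³b⁻¹) · (a⁷b⁻¹) = a⁴

Answer: a⁴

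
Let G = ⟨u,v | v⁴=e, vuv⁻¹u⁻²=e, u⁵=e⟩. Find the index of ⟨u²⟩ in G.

First find ord(u²) by computing successive powers:
  (u²)¹ = u², (u²)² = u⁴, (u²)³ = u, (u²)⁴ = u³, (u²)⁵ = e.
So |⟨u²⟩| = ord(u²) = 5. With |G| = 20, by Lagrange [G : ⟨u²⟩] = 20/5 = 4.

Answer: 4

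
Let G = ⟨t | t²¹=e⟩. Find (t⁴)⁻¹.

The order of (t⁴) is 21 (smallest k with (t⁴)ᵏ = e), so (t⁴)⁻¹ = (t⁴)²⁰ = t¹⁷.
Check: (t⁴) · (t¹⁷) → (t⁴) · t¹⁷ = e, giving e as required.

Answer: t¹⁷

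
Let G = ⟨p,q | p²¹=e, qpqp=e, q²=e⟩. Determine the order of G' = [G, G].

G' = [G, G] is generated by all commutators. The generator-pair commutators are: [p, q] = p².
The subgroup they normally generate is {e, p, p², p³, p⁴, p⁵, p⁶, p⁷, p⁸, p⁹, p¹⁰, p¹¹, p¹², p¹³, p¹⁴, p¹⁵, p¹⁶, p¹⁷, p¹⁸, p¹⁹, p²⁰}, of order 21.
Check: |G/G'| = 42/21 = 2 is the order of the abelianisation.

Answer: 21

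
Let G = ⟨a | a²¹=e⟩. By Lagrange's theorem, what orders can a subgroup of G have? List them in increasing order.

|G| = 21 = 3 · 7. By Lagrange's theorem the order of any subgroup divides 21; the divisors of 21 are 1, 3, 7, 21.

Answer: 1, 3, 7, 21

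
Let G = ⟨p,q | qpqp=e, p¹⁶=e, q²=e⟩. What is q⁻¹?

The order of q is 2 (smallest k with qᵏ = e), so q⁻¹ = q¹ = q.
Check: q · q → q · q = e, giving e as required.

Answer: q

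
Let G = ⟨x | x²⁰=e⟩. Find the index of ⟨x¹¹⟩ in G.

First find ord(x¹¹) by computing successive powers:
  (x¹¹)¹ = x¹¹, (x¹¹)² = x², (x¹¹)³ = x¹³, (x¹¹)⁴ = x⁴, (x¹¹)⁵ = x¹⁵, (x¹¹)⁶ = x⁶, (x¹¹)⁷ = x¹⁷, (x¹¹)⁸ = x⁸, (x¹¹)⁹ = x¹⁹, (x¹¹)¹⁰ = x¹⁰, (x¹¹)¹¹ = x, (x¹¹)¹² = x¹², (x¹¹)¹³ = x³, (x¹¹)¹⁴ = x¹⁴, (x¹¹)¹⁵ = x⁵, (x¹¹)¹⁶ = x¹⁶, (x¹¹)¹⁷ = x⁷, (x¹¹)¹⁸ = x¹⁸, (x¹¹)¹⁹ = x⁹, (x¹¹)²⁰ = e.
So |⟨x¹¹⟩| = ord(x¹¹) = 20. With |G| = 20, by Lagrange [G : ⟨x¹¹⟩] = 20/20 = 1.

Answer: 1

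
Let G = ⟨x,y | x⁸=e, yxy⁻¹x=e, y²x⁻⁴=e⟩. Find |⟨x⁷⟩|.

|⟨x⁷⟩| equals the order of x⁷. Compute successive powers until reaching e:
  (x⁷)¹ = x⁷, (x⁷)² = x⁶, (x⁷)³ = x⁵, (x⁷)⁴ = x⁴, (x⁷)⁵ = x³, (x⁷)⁶ = x², (x⁷)⁷ = x, (x⁷)⁸ = e.
The smallest positive k with (x⁷)ᵏ = e is 8, so |⟨x⁷⟩| = 8.

Answer: 8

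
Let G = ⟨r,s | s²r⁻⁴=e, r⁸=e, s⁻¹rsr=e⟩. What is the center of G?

An element z ∈ Z(G) iff z commutes with every generator.
For example r⁴ is central: (r⁴)·r = r⁵ = r·(r⁴); (r⁴)·s = s⁻¹ = s·(r⁴).
Whereas r ∉ Z(G) since r·s = rs ≠ r³s⁻¹ = s·r.
Checking each of the 16 elements this way gives Z(G) = {e, r⁴}, of order 2.

Answer: {e, r⁴}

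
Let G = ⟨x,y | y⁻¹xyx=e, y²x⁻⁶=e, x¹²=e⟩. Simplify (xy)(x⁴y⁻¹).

Compute (xy) · (x⁴y⁻¹) by multiplying left to right and reducing via the relations at each step:
  (xy) · x⁴ = x³y⁻¹
  (x³y⁻¹) · y⁻¹ = x⁹

Answer: x⁹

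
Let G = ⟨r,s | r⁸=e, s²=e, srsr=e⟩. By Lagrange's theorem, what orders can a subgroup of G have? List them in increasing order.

|G| = 16 = 2⁴. By Lagrange's theorem the order of any subgroup divides 16; the divisors of 16 are 1, 2, 4, 8, 16.

Answer: 1, 2, 4, 8, 16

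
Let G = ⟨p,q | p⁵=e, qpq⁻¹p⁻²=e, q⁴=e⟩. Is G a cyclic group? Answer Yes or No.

Every cyclic group is abelian. But p·q = pq while q·p = p²q, so p·q ≠ q·p and G is not abelian. Hence G is not cyclic.

Answer: No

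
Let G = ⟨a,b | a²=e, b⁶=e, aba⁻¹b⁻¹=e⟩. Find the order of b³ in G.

Compute successive powers until reaching e:
  (b³)¹ = b³, (b³)² = e.
The smallest positive k with (b³)ᵏ = e is 2.

Answer: 2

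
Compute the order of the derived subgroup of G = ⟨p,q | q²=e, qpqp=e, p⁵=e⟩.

G' = [G, G] is generated by all commutators. The generator-pair commutators are: [p, q] = p².
The subgroup they normally generate is {e, p, p², p³, p⁴}, of order 5.
Check: |G/G'| = 10/5 = 2 is the order of the abelianisation.

Answer: 5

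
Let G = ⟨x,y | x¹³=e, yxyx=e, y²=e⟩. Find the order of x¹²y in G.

Compute successive powers until reaching e:
  (x¹²y)¹ = x¹²y, (x¹²y)² = e.
The smallest positive k with (x¹²y)ᵏ = e is 2.

Answer: 2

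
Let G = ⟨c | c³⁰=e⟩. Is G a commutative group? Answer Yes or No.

G has a single generator, so G is cyclic and hence abelian.

Answer: Yes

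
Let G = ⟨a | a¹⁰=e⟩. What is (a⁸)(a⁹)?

Compute (a⁸) · (a⁹) by multiplying left to right and reducing via the relations at each step:
  (a⁸) · a⁹ = a⁷

Answer: a⁷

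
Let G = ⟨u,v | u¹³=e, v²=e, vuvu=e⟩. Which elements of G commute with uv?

⟨uv⟩ ⊆ C_G(uv) since powers of uv commute with uv; so |C_G(uv)| ≥ |⟨uv⟩| = 2.
By orbit–stabilizer, |C_G(uv)| = |G| / |conj. class of uv| = 26 / 13 = 2.
The 2 elements commuting with uv are {e, uv}.

Answer: {e, uv}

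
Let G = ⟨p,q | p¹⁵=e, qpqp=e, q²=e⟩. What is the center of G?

An element z ∈ Z(G) iff z commutes with every generator.
For example e is central: e·p = p = p·e; e·q = q = q·e.
Whereas p ∉ Z(G) since p·q = pq ≠ p¹⁴q = q·p.
Checking each of the 30 elements this way gives Z(G) = {e}, of order 1.

Answer: {e}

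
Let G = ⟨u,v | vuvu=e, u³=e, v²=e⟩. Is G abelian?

u·v = uv but v·u = u²v, so u·v ≠ v·u and G is not abelian.

Answer: No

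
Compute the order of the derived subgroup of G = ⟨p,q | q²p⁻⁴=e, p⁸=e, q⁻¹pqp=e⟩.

G' = [G, G] is generated by all commutators. The generator-pair commutators are: [p, q] = p².
The subgroup they normally generate is {e, p², p⁴, p⁶}, of order 4.
Check: |G/G'| = 16/4 = 4 is the order of the abelianisation.

Answer: 4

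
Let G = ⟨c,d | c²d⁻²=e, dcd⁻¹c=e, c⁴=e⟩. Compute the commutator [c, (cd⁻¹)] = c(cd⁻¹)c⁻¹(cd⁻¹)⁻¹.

[c, (cd⁻¹)] = c·(cd⁻¹)·c⁻¹·(cd⁻¹)⁻¹.
  c · (cd⁻¹) = d
  d · (c³) = cd
  (cd) · (cd) = c²

Answer: c²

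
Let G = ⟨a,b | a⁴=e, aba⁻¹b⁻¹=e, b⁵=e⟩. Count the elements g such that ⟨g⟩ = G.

G is cyclic of order 20. An element generates G iff its order is 20, and a cyclic group of order 20 has exactly φ(20) = 8 such elements.

Answer: 8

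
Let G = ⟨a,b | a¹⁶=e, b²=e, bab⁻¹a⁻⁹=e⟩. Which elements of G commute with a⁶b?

⟨a⁶b⟩ ⊆ C_G(a⁶b) since powers of a⁶b commute with a⁶b; so |C_G(a⁶b)| ≥ |⟨a⁶b⟩| = 8.
By orbit–stabilizer, |C_G(a⁶b)| = |G| / |conj. class of a⁶b| = 32 / 2 = 16.
The 16 elements commuting with a⁶b are {e, a², a⁴, a⁶, a⁸, a¹⁰, a¹², a¹⁴, b, a¹⁰b, a²b, a¹²b, a⁴b, a¹⁴b, a⁶b, a⁸b}.

Answer: {e, a², a⁴, a⁶, a⁸, a¹⁰, a¹², a¹⁴, b, a¹⁰b, a²b, a¹²b, a⁴b, a¹⁴b, a⁶b, a⁸b}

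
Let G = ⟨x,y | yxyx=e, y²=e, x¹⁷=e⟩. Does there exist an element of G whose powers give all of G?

Every cyclic group is abelian. But x·y = xy while y·x = x¹⁶y, so x·y ≠ y·x and G is not abelian. Hence G is not cyclic.

Answer: No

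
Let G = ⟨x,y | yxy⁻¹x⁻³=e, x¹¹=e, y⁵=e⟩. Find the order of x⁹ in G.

Compute successive powers until reaching e:
  (x⁹)¹ = x⁹, (x⁹)² = x⁷, (x⁹)³ = x⁵, (x⁹)⁴ = x³, (x⁹)⁵ = x, (x⁹)⁶ = x¹⁰, (x⁹)⁷ = x⁸, (x⁹)⁸ = x⁶, (x⁹)⁹ = x⁴, (x⁹)¹⁰ = x², (x⁹)¹¹ = e.
The smallest positive k with (x⁹)ᵏ = e is 11.

Answer: 11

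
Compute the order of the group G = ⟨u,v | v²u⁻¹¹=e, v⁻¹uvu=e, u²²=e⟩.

Enumerate words in the generators, reducing via the relations: the distinct elements are
  {e, u, v, uv, u², u³, u⁴, u⁵, u⁶, u⁷, u⁸, u⁹, u²v, u²¹, u²⁰, u³v, u¹², u¹³, u¹¹, u¹⁰, u¹⁴, u¹⁵, u¹⁶, u¹⁷, u¹⁸, u¹⁹, u⁴v, u⁵v, u⁶v, u⁷v, u⁸v, u⁹v, v⁻¹, uv⁻¹, u¹⁰v, u²v⁻¹, u³v⁻¹, u⁴v⁻¹, u⁵v⁻¹, u⁶v⁻¹, u⁷v⁻¹, u⁸v⁻¹, u⁹v⁻¹, u¹⁰v⁻¹}.
No further products give new elements, so |G| = 44.

Answer: 44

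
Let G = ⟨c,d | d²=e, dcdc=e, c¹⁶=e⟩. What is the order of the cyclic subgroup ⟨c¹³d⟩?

|⟨c¹³d⟩| equals the order of c¹³d. Compute successive powers until reaching e:
  (c¹³d)¹ = c¹³d, (c¹³d)² = e.
The smallest positive k with (c¹³d)ᵏ = e is 2, so |⟨c¹³d⟩| = 2.

Answer: 2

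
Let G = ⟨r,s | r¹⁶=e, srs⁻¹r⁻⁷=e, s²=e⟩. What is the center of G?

An element z ∈ Z(G) iff z commutes with every generator.
For example r⁸ is central: (r⁸)·r = r⁹ = r·(r⁸); (r⁸)·s = r⁸s = s·(r⁸).
Whereas r ∉ Z(G) since r·s = rs ≠ r⁷s = s·r.
Checking each of the 32 elements this way gives Z(G) = {e, r⁸}, of order 2.

Answer: {e, r⁸}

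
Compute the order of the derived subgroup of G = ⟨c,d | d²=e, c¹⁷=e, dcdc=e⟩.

G' = [G, G] is generated by all commutators. The generator-pair commutators are: [c, d] = c².
The subgroup they normally generate is {e, c, c², c³, c⁴, c⁵, c⁶, c⁷, c⁸, c⁹, c¹⁰, c¹¹, c¹², c¹³, c¹⁴, c¹⁵, c¹⁶}, of order 17.
Check: |G/G'| = 34/17 = 2 is the order of the abelianisation.

Answer: 17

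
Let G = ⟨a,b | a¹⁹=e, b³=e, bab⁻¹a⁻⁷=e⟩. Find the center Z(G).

An element z ∈ Z(G) iff z commutes with every generator.
For example e is central: e·a = a = a·e; e·b = b = b·e.
Whereas a ∉ Z(G) since a·b = ab ≠ a⁷b = b·a.
Checking each of the 57 elements this way gives Z(G) = {e}, of order 1.

Answer: {e}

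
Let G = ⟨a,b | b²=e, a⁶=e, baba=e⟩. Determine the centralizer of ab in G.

⟨ab⟩ ⊆ C_G(ab) since powers of ab commute with ab; so |C_G(ab)| ≥ |⟨ab⟩| = 2.
By orbit–stabilizer, |C_G(ab)| = |G| / |conj. class of ab| = 12 / 3 = 4.
The 4 elements commuting with ab are {e, a³, ab, a⁴b}.

Answer: {e, a³, ab, a⁴b}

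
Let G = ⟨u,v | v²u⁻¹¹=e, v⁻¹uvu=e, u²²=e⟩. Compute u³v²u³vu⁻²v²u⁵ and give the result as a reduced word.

Multiply left to right, reducing at each step:
  (u³) · v² = u¹⁴
  (u¹⁴) · u³ = u¹⁷
  (u¹⁷) · v = u⁶v⁻¹
  (u⁶v⁻¹) · u⁻² = u⁸v⁻¹
  (u⁸v⁻¹) · v² = u⁸v
  (u⁸v) · u⁵ = u³v

Answer: u³v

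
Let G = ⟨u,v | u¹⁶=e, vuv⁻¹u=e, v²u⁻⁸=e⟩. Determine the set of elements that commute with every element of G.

An element z ∈ Z(G) iff z commutes with every generator.
For example u⁸ is central: (u⁸)·u = u⁹ = u·(u⁸); (u⁸)·v = v⁻¹ = v·(u⁸).
Whereas u ∉ Z(G) since u·v = uv ≠ u⁷v⁻¹ = v·u.
Checking each of the 32 elements this way gives Z(G) = {e, u⁸}, of order 2.

Answer: {e, u⁸}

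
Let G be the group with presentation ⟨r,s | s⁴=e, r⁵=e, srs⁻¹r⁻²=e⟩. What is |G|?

Enumerate words in the generators, reducing via the relations: the distinct elements are
  {e, r, s, rs, r², r³, r⁴, s², s³, rs², rs³, r²s, r³s, r⁴s, r²s², r²s³, r³s², r³s³, r⁴s², r⁴s³}.
No further products give new elements, so |G| = 20.

Answer: 20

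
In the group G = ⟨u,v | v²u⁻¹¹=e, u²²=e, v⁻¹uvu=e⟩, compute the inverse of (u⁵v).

The order of (u⁵v) is 4 (smallest k with (u⁵v)ᵏ = e), so (u⁵v)⁻¹ = (u⁵v)³ = u⁵v⁻¹.
Check: (u⁵v) · (u⁵v⁻¹) → (u⁵v) · u⁵ = v;   v · v⁻¹ = e, giving e as required.

Answer: u⁵v⁻¹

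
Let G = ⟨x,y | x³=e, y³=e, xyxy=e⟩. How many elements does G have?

Enumerate words in the generators, reducing via the relations: the distinct elements are
  {e, x, y, xy, x², y², xy², x²y, yx², y²x, xy²x, x²y²}.
No further products give new elements, so |G| = 12.

Answer: 12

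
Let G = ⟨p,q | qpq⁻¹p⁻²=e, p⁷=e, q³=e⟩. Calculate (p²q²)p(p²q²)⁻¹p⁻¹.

[(p²q²), p] = (p²q²)·p·(p²q²)⁻¹·p⁻¹.
  (p²q²) · p = p⁶q²
  (p⁶q²) · (p³q) = p⁴
  (p⁴) · (p⁶) = p³

Answer: p³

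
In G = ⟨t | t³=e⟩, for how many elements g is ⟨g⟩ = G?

G is cyclic of order 3. An element generates G iff its order is 3, and a cyclic group of order 3 has exactly φ(3) = 2 such elements.

Answer: 2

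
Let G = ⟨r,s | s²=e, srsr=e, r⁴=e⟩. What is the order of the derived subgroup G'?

G' = [G, G] is generated by all commutators. The generator-pair commutators are: [r, s] = r².
The subgroup they normally generate is {e, r²}, of order 2.
Check: |G/G'| = 8/2 = 4 is the order of the abelianisation.

Answer: 2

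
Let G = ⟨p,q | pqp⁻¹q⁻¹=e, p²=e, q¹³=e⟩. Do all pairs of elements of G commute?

Each pair of generators commutes: p·q = pq = q·p. Since the generators pairwise commute, every element of G commutes with every other, so G is abelian.

Answer: Yes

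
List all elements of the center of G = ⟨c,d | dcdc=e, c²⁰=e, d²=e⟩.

An element z ∈ Z(G) iff z commutes with every generator.
For example c¹⁰ is central: (c¹⁰)·c = c¹¹ = c·(c¹⁰); (c¹⁰)·d = c¹⁰d = d·(c¹⁰).
Whereas c ∉ Z(G) since c·d = cd ≠ c¹⁹d = d·c.
Checking each of the 40 elements this way gives Z(G) = {e, c¹⁰}, of order 2.

Answer: {e, c¹⁰}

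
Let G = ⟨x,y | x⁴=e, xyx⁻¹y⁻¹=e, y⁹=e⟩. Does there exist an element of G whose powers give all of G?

|G| = 36. The element xy has order 36 (its powers give 36 distinct elements), so ⟨xy⟩ = G and G is cyclic.

Answer: Yes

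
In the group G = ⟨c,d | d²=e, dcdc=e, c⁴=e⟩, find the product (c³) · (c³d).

Compute (c³) · (c³d) by multiplying left to right and reducing via the relations at each step:
  (c³) · c³ = c²
  (c²) · d = c²d

Answer: c²d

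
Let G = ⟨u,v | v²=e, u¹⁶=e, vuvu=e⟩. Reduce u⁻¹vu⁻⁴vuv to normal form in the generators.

Multiply left to right, reducing at each step:
  (u¹⁵) · v = u¹⁵v
  (u¹⁵v) · u⁻⁴ = u³v
  (u³v) · v = u³
  (u³) · u = u⁴
  (u⁴) · v = u⁴v

Answer: u⁴v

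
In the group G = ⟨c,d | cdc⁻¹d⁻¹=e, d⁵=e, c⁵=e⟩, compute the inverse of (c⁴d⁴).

The order of (c⁴d⁴) is 5 (smallest k with (c⁴d⁴)ᵏ = e), so (c⁴d⁴)⁻¹ = (c⁴d⁴)⁴ = cd.
Check: (c⁴d⁴) · (cd) → (c⁴d⁴) · c = d⁴;   (d⁴) · d = e, giving e as required.

Answer: cd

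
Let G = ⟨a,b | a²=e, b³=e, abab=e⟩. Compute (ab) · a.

Compute (ab) · a by multiplying left to right and reducing via the relations at each step:
  (ab) · a = b²

Answer: b²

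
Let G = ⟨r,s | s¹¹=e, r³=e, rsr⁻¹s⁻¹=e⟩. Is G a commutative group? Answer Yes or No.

Each pair of generators commutes: r·s = rs = s·r. Since the generators pairwise commute, every element of G commutes with every other, so G is abelian.

Answer: Yes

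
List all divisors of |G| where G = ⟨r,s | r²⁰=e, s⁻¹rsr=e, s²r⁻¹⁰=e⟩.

|G| = 40 = 2³ · 5. By Lagrange's theorem the order of any subgroup divides 40; the divisors of 40 are 1, 2, 4, 5, 8, 10, 20, 40.

Answer: 1, 2, 4, 5, 8, 10, 20, 40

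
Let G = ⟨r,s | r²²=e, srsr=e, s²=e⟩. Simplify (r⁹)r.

Compute (r⁹) · r by multiplying left to right and reducing via the relations at each step:
  (r⁹) · r = r¹⁰

Answer: r¹⁰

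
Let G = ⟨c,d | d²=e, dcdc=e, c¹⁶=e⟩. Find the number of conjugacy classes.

The conjugacy classes (representative and size) are:
  [e] (size 1), [c¹⁵] (size 2), [c²] (size 2), [c³] (size 2), [c¹²] (size 2), [c⁵] (size 2), [c⁶] (size 2), [c⁷] (size 2), [c⁸] (size 1), [c²d] (size 8), [c¹⁵d] (size 8).
Class equation: 1 + 2 + 2 + 2 + 2 + 2 + 2 + 2 + 1 + 8 + 8 = 32 = |G|. So G has 11 conjugacy classes.

Answer: 11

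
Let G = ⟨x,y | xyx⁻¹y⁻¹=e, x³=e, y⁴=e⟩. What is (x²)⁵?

Compute successive powers of (x²), reducing at each step:
  (x²)²: (x²) · x² = x
  (x²)³: x · x² = e
  (x²)⁴: e · x² = x²
  (x²)⁵: (x²) · x² = x

Answer: x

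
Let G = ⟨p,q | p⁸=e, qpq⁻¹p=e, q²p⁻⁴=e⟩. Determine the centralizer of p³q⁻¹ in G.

⟨p³q⁻¹⟩ ⊆ C_G(p³q⁻¹) since powers of p³q⁻¹ commute with p³q⁻¹; so |C_G(p³q⁻¹)| ≥ |⟨p³q⁻¹⟩| = 4.
By orbit–stabilizer, |C_G(p³q⁻¹)| = |G| / |conj. class of p³q⁻¹| = 16 / 4 = 4.
The 4 elements commuting with p³q⁻¹ are {e, p⁴, p³q⁻¹, p³q}.

Answer: {e, p⁴, p³q⁻¹, p³q}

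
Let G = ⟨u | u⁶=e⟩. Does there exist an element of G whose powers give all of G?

|G| = 6. The element u has order 6 (its powers give 6 distinct elements), so ⟨u⟩ = G and G is cyclic.

Answer: Yes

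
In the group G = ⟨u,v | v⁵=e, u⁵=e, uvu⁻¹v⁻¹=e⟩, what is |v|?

Compute successive powers until reaching e:
  v¹ = v, v² = v², v³ = v³, v⁴ = v⁴, v⁵ = e.
The smallest positive k with vᵏ = e is 5.

Answer: 5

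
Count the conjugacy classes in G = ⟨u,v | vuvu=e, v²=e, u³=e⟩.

The conjugacy classes (representative and size) are:
  [e] (size 1), [u] (size 2), [uv] (size 3).
Class equation: 1 + 2 + 3 = 6 = |G|. So G has 3 conjugacy classes.

Answer: 3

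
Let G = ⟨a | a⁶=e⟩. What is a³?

Compute successive powers of a, reducing at each step:
  a²: a · a = a²
  a³: (a²) · a = a³

Answer: a³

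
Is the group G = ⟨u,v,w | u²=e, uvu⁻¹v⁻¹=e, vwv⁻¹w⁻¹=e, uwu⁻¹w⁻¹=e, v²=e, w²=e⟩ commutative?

Each pair of generators commutes: u·v = uv = v·u; u·w = uw = w·u; v·w = vw = w·v. Since the generators pairwise commute, every element of G commutes with every other, so G is abelian.

Answer: Yes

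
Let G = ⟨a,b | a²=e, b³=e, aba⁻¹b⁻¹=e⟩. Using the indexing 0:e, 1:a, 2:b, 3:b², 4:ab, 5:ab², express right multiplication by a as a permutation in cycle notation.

(0 1)(2 4)(3 5)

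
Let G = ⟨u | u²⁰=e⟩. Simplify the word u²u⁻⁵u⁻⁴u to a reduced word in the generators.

Multiply left to right, reducing at each step:
  (u²) · u⁻⁵ = u¹⁷
  (u¹⁷) · u⁻⁴ = u¹³
  (u¹³) · u = u¹⁴

Answer: u¹⁴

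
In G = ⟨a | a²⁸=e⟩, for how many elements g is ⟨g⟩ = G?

G is cyclic of order 28. An element generates G iff its order is 28, and a cyclic group of order 28 has exactly φ(28) = 12 such elements.

Answer: 12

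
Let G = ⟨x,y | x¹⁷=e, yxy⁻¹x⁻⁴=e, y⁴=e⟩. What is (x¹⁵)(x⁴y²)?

Compute (x¹⁵) · (x⁴y²) by multiplying left to right and reducing via the relations at each step:
  (x¹⁵) · x⁴ = x²
  (x²) · y² = x²y²

Answer: x²y²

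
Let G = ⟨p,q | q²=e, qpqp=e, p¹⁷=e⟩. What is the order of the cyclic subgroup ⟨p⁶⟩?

|⟨p⁶⟩| equals the order of p⁶. Compute successive powers until reaching e:
  (p⁶)¹ = p⁶, (p⁶)² = p¹², (p⁶)³ = p, (p⁶)⁴ = p⁷, (p⁶)⁵ = p¹³, (p⁶)⁶ = p², (p⁶)⁷ = p⁸, (p⁶)⁸ = p¹⁴, (p⁶)⁹ = p³, (p⁶)¹⁰ = p⁹, (p⁶)¹¹ = p¹⁵, (p⁶)¹² = p⁴, (p⁶)¹³ = p¹⁰, (p⁶)¹⁴ = p¹⁶, (p⁶)¹⁵ = p⁵, (p⁶)¹⁶ = p¹¹, (p⁶)¹⁷ = e.
The smallest positive k with (p⁶)ᵏ = e is 17, so |⟨p⁶⟩| = 17.

Answer: 17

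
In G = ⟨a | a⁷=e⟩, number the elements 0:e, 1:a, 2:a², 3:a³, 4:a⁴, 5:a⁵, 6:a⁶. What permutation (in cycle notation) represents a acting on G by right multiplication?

(0 1 2 3 4 5 6)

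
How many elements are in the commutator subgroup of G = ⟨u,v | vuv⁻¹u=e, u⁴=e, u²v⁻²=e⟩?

G' = [G, G] is generated by all commutators. The generator-pair commutators are: [u, v] = u².
The subgroup they normally generate is {e, u²}, of order 2.
Check: |G/G'| = 8/2 = 4 is the order of the abelianisation.

Answer: 2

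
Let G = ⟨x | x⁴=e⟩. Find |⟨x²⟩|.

|⟨x²⟩| equals the order of x². Compute successive powers until reaching e:
  (x²)¹ = x², (x²)² = e.
The smallest positive k with (x²)ᵏ = e is 2, so |⟨x²⟩| = 2.

Answer: 2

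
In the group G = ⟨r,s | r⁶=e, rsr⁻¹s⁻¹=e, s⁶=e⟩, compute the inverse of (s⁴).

The order of (s⁴) is 3 (smallest k with (s⁴)ᵏ = e), so (s⁴)⁻¹ = (s⁴)² = s².
Check: (s⁴) · (s²) → (s⁴) · s² = e, giving e as required.

Answer: s²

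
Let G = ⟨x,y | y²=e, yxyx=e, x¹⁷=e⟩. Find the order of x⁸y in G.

Compute successive powers until reaching e:
  (x⁸y)¹ = x⁸y, (x⁸y)² = e.
The smallest positive k with (x⁸y)ᵏ = e is 2.

Answer: 2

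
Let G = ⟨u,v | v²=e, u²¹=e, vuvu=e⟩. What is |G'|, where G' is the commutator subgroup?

G' = [G, G] is generated by all commutators. The generator-pair commutators are: [u, v] = u².
The subgroup they normally generate is {e, u, u², u³, u⁴, u⁵, u⁶, u⁷, u⁸, u⁹, u¹⁰, u¹¹, u¹², u¹³, u¹⁴, u¹⁵, u¹⁶, u¹⁷, u¹⁸, u¹⁹, u²⁰}, of order 21.
Check: |G/G'| = 42/21 = 2 is the order of the abelianisation.

Answer: 21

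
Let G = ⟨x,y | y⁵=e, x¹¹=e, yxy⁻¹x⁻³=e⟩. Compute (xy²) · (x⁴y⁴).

Compute (xy²) · (x⁴y⁴) by multiplying left to right and reducing via the relations at each step:
  (xy²) · x⁴ = x⁴y²
  (x⁴y²) · y⁴ = x⁴y

Answer: x⁴y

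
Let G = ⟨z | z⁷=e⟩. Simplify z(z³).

Compute z · (z³) by multiplying left to right and reducing via the relations at each step:
  z · z³ = z⁴

Answer: z⁴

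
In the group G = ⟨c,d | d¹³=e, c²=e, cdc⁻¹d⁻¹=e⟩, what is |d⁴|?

Compute successive powers until reaching e:
  (d⁴)¹ = d⁴, (d⁴)² = d⁸, (d⁴)³ = d¹², (d⁴)⁴ = d³, (d⁴)⁵ = d⁷, (d⁴)⁶ = d¹¹, (d⁴)⁷ = d², (d⁴)⁸ = d⁶, (d⁴)⁹ = d¹⁰, (d⁴)¹⁰ = d, (d⁴)¹¹ = d⁵, (d⁴)¹² = d⁹, (d⁴)¹³ = e.
The smallest positive k with (d⁴)ᵏ = e is 13.

Answer: 13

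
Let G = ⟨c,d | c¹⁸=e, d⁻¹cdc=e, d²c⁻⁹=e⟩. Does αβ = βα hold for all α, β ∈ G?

c·d = cd but d·c = c⁸d⁻¹, so c·d ≠ d·c and G is not abelian.

Answer: No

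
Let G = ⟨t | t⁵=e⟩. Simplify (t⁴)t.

Compute (t⁴) · t by multiplying left to right and reducing via the relations at each step:
  (t⁴) · t = e

Answer: e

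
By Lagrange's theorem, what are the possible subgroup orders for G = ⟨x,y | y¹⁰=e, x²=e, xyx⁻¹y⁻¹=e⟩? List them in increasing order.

|G| = 20 = 2² · 5. By Lagrange's theorem the order of any subgroup divides 20; the divisors of 20 are 1, 2, 4, 5, 10, 20.

Answer: 1, 2, 4, 5, 10, 20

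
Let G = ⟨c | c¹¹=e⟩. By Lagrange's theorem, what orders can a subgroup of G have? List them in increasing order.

|G| = 11 = 11. By Lagrange's theorem the order of any subgroup divides 11; the divisors of 11 are 1, 11.

Answer: 1, 11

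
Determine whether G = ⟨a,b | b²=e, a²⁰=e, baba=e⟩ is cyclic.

Every cyclic group is abelian. But a·b = ab while b·a = a¹⁹b, so a·b ≠ b·a and G is not abelian. Hence G is not cyclic.

Answer: No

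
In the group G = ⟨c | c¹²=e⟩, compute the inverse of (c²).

The order of (c²) is 6 (smallest k with (c²)ᵏ = e), so (c²)⁻¹ = (c²)⁵ = c¹⁰.
Check: (c²) · (c¹⁰) → (c²) · c¹⁰ = e, giving e as required.

Answer: c¹⁰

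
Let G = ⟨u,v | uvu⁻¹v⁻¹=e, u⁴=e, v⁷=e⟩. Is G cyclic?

|G| = 28. The element uv has order 28 (its powers give 28 distinct elements), so ⟨uv⟩ = G and G is cyclic.

Answer: Yes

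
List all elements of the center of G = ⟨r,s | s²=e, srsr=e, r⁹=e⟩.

An element z ∈ Z(G) iff z commutes with every generator.
For example e is central: e·r = r = r·e; e·s = s = s·e.
Whereas r ∉ Z(G) since r·s = rs ≠ r⁸s = s·r.
Checking each of the 18 elements this way gives Z(G) = {e}, of order 1.

Answer: {e}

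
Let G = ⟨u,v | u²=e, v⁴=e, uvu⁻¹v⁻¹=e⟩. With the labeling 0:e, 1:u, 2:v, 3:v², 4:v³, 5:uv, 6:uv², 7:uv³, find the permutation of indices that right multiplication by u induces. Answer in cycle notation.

(0 1)(2 5)(3 6)(4 7)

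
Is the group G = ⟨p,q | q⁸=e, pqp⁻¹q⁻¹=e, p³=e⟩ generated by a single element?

|G| = 24. The element pq has order 24 (its powers give 24 distinct elements), so ⟨pq⟩ = G and G is cyclic.

Answer: Yes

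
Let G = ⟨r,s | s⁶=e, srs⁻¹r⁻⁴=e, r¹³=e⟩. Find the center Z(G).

An element z ∈ Z(G) iff z commutes with every generator.
For example e is central: e·r = r = r·e; e·s = s = s·e.
Whereas r ∉ Z(G) since r·s = rs ≠ r⁴s = s·r.
Checking each of the 78 elements this way gives Z(G) = {e}, of order 1.

Answer: {e}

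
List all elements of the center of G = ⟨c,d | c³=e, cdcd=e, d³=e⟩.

An element z ∈ Z(G) iff z commutes with every generator.
For example e is central: e·c = c = c·e; e·d = d = d·e.
Whereas c ∉ Z(G) since c·d = cd ≠ c²d² = d·c.
Checking each of the 12 elements this way gives Z(G) = {e}, of order 1.

Answer: {e}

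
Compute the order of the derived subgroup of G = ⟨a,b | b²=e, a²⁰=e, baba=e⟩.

G' = [G, G] is generated by all commutators. The generator-pair commutators are: [a, b] = a².
The subgroup they normally generate is {e, a², a⁴, a⁶, a⁸, a¹⁰, a¹², a¹⁴, a¹⁶, a¹⁸}, of order 10.
Check: |G/G'| = 40/10 = 4 is the order of the abelianisation.

Answer: 10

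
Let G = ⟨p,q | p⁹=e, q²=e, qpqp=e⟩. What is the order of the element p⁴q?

Compute successive powers until reaching e:
  (p⁴q)¹ = p⁴q, (p⁴q)² = e.
The smallest positive k with (p⁴q)ᵏ = e is 2.

Answer: 2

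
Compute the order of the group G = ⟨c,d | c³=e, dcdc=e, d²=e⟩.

Enumerate words in the generators, reducing via the relations: the distinct elements are
  {c, d, e, cd, c², c²d}.
No further products give new elements, so |G| = 6.

Answer: 6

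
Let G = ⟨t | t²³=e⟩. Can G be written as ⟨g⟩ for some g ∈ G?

|G| = 23. The element t has order 23 (its powers give 23 distinct elements), so ⟨t⟩ = G and G is cyclic.

Answer: Yes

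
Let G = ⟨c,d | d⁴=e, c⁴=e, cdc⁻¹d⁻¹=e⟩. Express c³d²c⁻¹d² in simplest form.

Multiply left to right, reducing at each step:
  (c³) · d² = c³d²
  (c³d²) · c⁻¹ = c²d²
  (c²d²) · d² = c²

Answer: c²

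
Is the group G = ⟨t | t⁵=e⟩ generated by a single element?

|G| = 5. The element t has order 5 (its powers give 5 distinct elements), so ⟨t⟩ = G and G is cyclic.

Answer: Yes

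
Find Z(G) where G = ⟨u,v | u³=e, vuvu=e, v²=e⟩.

An element z ∈ Z(G) iff z commutes with every generator.
For example e is central: e·u = u = u·e; e·v = v = v·e.
Whereas u ∉ Z(G) since u·v = uv ≠ u²v = v·u.
Checking each of the 6 elements this way gives Z(G) = {e}, of order 1.

Answer: {e}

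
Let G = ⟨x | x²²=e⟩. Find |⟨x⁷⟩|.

|⟨x⁷⟩| equals the order of x⁷. Compute successive powers until reaching e:
  (x⁷)¹ = x⁷, (x⁷)² = x¹⁴, (x⁷)³ = x²¹, (x⁷)⁴ = x⁶, (x⁷)⁵ = x¹³, (x⁷)⁶ = x²⁰, (x⁷)⁷ = x⁵, (x⁷)⁸ = x¹², (x⁷)⁹ = x¹⁹, (x⁷)¹⁰ = x⁴, (x⁷)¹¹ = x¹¹, (x⁷)¹² = x¹⁸, (x⁷)¹³ = x³, (x⁷)¹⁴ = x¹⁰, (x⁷)¹⁵ = x¹⁷, (x⁷)¹⁶ = x², (x⁷)¹⁷ = x⁹, (x⁷)¹⁸ = x¹⁶, (x⁷)¹⁹ = x, (x⁷)²⁰ = x⁸, (x⁷)²¹ = x¹⁵, (x⁷)²² = e.
The smallest positive k with (x⁷)ᵏ = e is 22, so |⟨x⁷⟩| = 22.

Answer: 22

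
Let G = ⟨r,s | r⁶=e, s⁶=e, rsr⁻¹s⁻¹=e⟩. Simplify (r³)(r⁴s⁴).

Compute (r³) · (r⁴s⁴) by multiplying left to right and reducing via the relations at each step:
  (r³) · r⁴ = r
  r · s⁴ = rs⁴

Answer: rs⁴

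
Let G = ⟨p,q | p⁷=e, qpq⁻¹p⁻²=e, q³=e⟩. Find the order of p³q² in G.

Compute successive powers until reaching e:
  (p³q²)¹ = p³q², (p³q²)² = pq, (p³q²)³ = e.
The smallest positive k with (p³q²)ᵏ = e is 3.

Answer: 3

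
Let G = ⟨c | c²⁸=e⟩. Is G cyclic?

|G| = 28. The element c has order 28 (its powers give 28 distinct elements), so ⟨c⟩ = G and G is cyclic.

Answer: Yes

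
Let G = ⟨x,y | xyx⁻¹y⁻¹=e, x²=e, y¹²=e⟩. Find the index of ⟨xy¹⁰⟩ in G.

First find ord(xy¹⁰) by computing successive powers:
  (xy¹⁰)¹ = xy¹⁰, (xy¹⁰)² = y⁸, (xy¹⁰)³ = xy⁶, (xy¹⁰)⁴ = y⁴, (xy¹⁰)⁵ = xy², (xy¹⁰)⁶ = e.
So |⟨xy¹⁰⟩| = ord(xy¹⁰) = 6. With |G| = 24, by Lagrange [G : ⟨xy¹⁰⟩] = 24/6 = 4.

Answer: 4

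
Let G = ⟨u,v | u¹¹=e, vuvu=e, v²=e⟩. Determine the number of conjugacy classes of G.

The conjugacy classes (representative and size) are:
  [e] (size 1), [u¹⁰] (size 2), [u²] (size 2), [u³] (size 2), [u⁷] (size 2), [u⁶] (size 2), [u²v] (size 11).
Class equation: 1 + 2 + 2 + 2 + 2 + 2 + 11 = 22 = |G|. So G has 7 conjugacy classes.

Answer: 7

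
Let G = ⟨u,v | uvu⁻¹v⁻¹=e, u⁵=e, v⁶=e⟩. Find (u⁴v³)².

Compute successive powers of (u⁴v³), reducing at each step:
  (u⁴v³)²: (u⁴v³) · u⁴ = u³v³;   (u³v³) · v³ = u³

Answer: u³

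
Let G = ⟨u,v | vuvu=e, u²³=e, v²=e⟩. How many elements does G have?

Enumerate words in the generators, reducing via the relations: the distinct elements are
  {e, u, v, uv, u², u³, u⁴, u⁵, u⁶, u⁷, u⁸, u⁹, u²v, u²², u²¹, u²⁰, u³v, u¹², u¹³, u¹¹, u¹⁰, u¹⁴, u¹⁵, u¹⁶, u¹⁷, u¹⁸, u¹⁹, u⁴v, u⁵v, u⁶v, u⁷v, u⁸v, u⁹v, u²²v, u²¹v, u²⁰v, u¹²v, u¹³v, u¹¹v, u¹⁰v, u¹⁴v, u¹⁵v, u¹⁶v, u¹⁷v, u¹⁸v, u¹⁹v}.
No further products give new elements, so |G| = 46.

Answer: 46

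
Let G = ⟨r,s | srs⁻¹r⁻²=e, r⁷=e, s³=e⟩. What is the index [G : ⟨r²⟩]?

First find ord(r²) by computing successive powers:
  (r²)¹ = r², (r²)² = r⁴, (r²)³ = r⁶, (r²)⁴ = r, (r²)⁵ = r³, (r²)⁶ = r⁵, (r²)⁷ = e.
So |⟨r²⟩| = ord(r²) = 7. With |G| = 21, by Lagrange [G : ⟨r²⟩] = 21/7 = 3.

Answer: 3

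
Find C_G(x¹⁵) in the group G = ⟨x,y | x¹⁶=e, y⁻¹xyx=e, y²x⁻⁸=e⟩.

⟨x¹⁵⟩ ⊆ C_G(x¹⁵) since powers of x¹⁵ commute with x¹⁵; so |C_G(x¹⁵)| ≥ |⟨x¹⁵⟩| = 16.
By orbit–stabilizer, |C_G(x¹⁵)| = |G| / |conj. class of x¹⁵| = 32 / 2 = 16.
The 16 elements commuting with x¹⁵ are {e, x, x², x³, x⁴, x⁵, x⁶, x⁷, x⁸, x⁹, x¹⁰, x¹¹, x¹², x¹³, x¹⁴, x¹⁵}.

Answer: {e, x, x², x³, x⁴, x⁵, x⁶, x⁷, x⁸, x⁹, x¹⁰, x¹¹, x¹², x¹³, x¹⁴, x¹⁵}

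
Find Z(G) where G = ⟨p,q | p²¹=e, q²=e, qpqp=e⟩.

An element z ∈ Z(G) iff z commutes with every generator.
For example e is central: e·p = p = p·e; e·q = q = q·e.
Whereas p ∉ Z(G) since p·q = pq ≠ p²⁰q = q·p.
Checking each of the 42 elements this way gives Z(G) = {e}, of order 1.

Answer: {e}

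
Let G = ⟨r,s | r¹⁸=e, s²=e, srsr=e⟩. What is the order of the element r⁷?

Compute successive powers until reaching e:
  (r⁷)¹ = r⁷, (r⁷)² = r¹⁴, (r⁷)³ = r³, (r⁷)⁴ = r¹⁰, (r⁷)⁵ = r¹⁷, (r⁷)⁶ = r⁶, (r⁷)⁷ = r¹³, (r⁷)⁸ = r², (r⁷)⁹ = r⁹, (r⁷)¹⁰ = r¹⁶, (r⁷)¹¹ = r⁵, (r⁷)¹² = r¹², (r⁷)¹³ = r, (r⁷)¹⁴ = r⁸, (r⁷)¹⁵ = r¹⁵, (r⁷)¹⁶ = r⁴, (r⁷)¹⁷ = r¹¹, (r⁷)¹⁸ = e.
The smallest positive k with (r⁷)ᵏ = e is 18.

Answer: 18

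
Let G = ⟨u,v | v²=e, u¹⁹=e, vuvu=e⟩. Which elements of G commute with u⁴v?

⟨u⁴v⟩ ⊆ C_G(u⁴v) since powers of u⁴v commute with u⁴v; so |C_G(u⁴v)| ≥ |⟨u⁴v⟩| = 2.
By orbit–stabilizer, |C_G(u⁴v)| = |G| / |conj. class of u⁴v| = 38 / 19 = 2.
The 2 elements commuting with u⁴v are {e, u⁴v}.

Answer: {e, u⁴v}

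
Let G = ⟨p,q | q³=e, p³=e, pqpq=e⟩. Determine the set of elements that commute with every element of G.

An element z ∈ Z(G) iff z commutes with every generator.
For example e is central: e·p = p = p·e; e·q = q = q·e.
Whereas p ∉ Z(G) since p·q = pq ≠ p²q² = q·p.
Checking each of the 12 elements this way gives Z(G) = {e}, of order 1.

Answer: {e}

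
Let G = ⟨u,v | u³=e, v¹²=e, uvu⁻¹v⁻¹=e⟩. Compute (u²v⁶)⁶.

Compute successive powers of (u²v⁶), reducing at each step:
  (u²v⁶)²: (u²v⁶) · u² = uv⁶;   (uv⁶) · v⁶ = u
  (u²v⁶)³: u · u² = e;   e · v⁶ = v⁶
  (u²v⁶)⁴: (v⁶) · u² = u²v⁶;   (u²v⁶) · v⁶ = u²
  (u²v⁶)⁵: (u²) · u² = u;   u · v⁶ = uv⁶
  (u²v⁶)⁶: (uv⁶) · u² = v⁶;   (v⁶) · v⁶ = e

Answer: e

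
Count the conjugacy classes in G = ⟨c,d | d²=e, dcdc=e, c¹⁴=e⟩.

The conjugacy classes (representative and size) are:
  [e] (size 1), [c¹³] (size 2), [c²] (size 2), [c³] (size 2), [c¹⁰] (size 2), [c⁵] (size 2), [c⁸] (size 2), [c⁷] (size 1), [c⁶d] (size 7), [c⁹d] (size 7).
Class equation: 1 + 2 + 2 + 2 + 2 + 2 + 2 + 1 + 7 + 7 = 28 = |G|. So G has 10 conjugacy classes.

Answer: 10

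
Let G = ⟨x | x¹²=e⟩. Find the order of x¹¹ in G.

Compute successive powers until reaching e:
  (x¹¹)¹ = x¹¹, (x¹¹)² = x¹⁰, (x¹¹)³ = x⁹, (x¹¹)⁴ = x⁸, (x¹¹)⁵ = x⁷, (x¹¹)⁶ = x⁶, (x¹¹)⁷ = x⁵, (x¹¹)⁸ = x⁴, (x¹¹)⁹ = x³, (x¹¹)¹⁰ = x², (x¹¹)¹¹ = x, (x¹¹)¹² = e.
The smallest positive k with (x¹¹)ᵏ = e is 12.

Answer: 12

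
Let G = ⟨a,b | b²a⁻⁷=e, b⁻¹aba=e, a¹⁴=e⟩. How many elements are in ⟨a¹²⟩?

|⟨a¹²⟩| equals the order of a¹². Compute successive powers until reaching e:
  (a¹²)¹ = a¹², (a¹²)² = a¹⁰, (a¹²)³ = a⁸, (a¹²)⁴ = a⁶, (a¹²)⁵ = a⁴, (a¹²)⁶ = a², (a¹²)⁷ = e.
The smallest positive k with (a¹²)ᵏ = e is 7, so |⟨a¹²⟩| = 7.

Answer: 7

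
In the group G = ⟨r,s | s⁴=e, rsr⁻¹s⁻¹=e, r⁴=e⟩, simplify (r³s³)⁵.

Compute successive powers of (r³s³), reducing at each step:
  (r³s³)²: (r³s³) · r³ = r²s³;   (r²s³) · s³ = r²s²
  (r³s³)³: (r²s²) · r³ = rs²;   (rs²) · s³ = rs
  (r³s³)⁴: (rs) · r³ = s;   s · s³ = e
  (r³s³)⁵: e · r³ = r³;   (r³) · s³ = r³s³

Answer: r³s³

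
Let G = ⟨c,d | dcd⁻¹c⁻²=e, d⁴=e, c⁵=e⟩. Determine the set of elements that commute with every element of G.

An element z ∈ Z(G) iff z commutes with every generator.
For example e is central: e·c = c = c·e; e·d = d = d·e.
Whereas c ∉ Z(G) since c·d = cd ≠ c²d = d·c.
Checking each of the 20 elements this way gives Z(G) = {e}, of order 1.

Answer: {e}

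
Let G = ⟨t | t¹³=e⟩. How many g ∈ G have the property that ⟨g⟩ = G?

G is cyclic of order 13. An element generates G iff its order is 13, and a cyclic group of order 13 has exactly φ(13) = 12 such elements.

Answer: 12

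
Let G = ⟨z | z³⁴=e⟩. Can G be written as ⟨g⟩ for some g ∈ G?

|G| = 34. The element z has order 34 (its powers give 34 distinct elements), so ⟨z⟩ = G and G is cyclic.

Answer: Yes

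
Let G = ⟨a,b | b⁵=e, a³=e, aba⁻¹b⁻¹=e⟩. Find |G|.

Enumerate words in the generators, reducing via the relations: the distinct elements are
  {a, b, e, ab, a², b², b³, b⁴, ab², ab³, ab⁴, a²b, a²b², a²b³, a²b⁴}.
No further products give new elements, so |G| = 15.

Answer: 15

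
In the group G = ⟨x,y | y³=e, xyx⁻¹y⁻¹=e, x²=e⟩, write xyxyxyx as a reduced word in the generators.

Multiply left to right, reducing at each step:
  x · y = xy
  (xy) · x = y
  y · y = y²
  (y²) · x = xy²
  (xy²) · y = x
  x · x = e

Answer: e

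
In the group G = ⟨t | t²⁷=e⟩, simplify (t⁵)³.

Compute successive powers of (t⁵), reducing at each step:
  (t⁵)²: (t⁵) · t⁵ = t¹⁰
  (t⁵)³: (t¹⁰) · t⁵ = t¹⁵

Answer: t¹⁵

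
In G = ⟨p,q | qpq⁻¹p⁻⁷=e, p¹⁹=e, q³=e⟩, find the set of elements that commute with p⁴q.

⟨p⁴q⟩ ⊆ C_G(p⁴q) since powers of p⁴q commute with p⁴q; so |C_G(p⁴q)| ≥ |⟨p⁴q⟩| = 3.
By orbit–stabilizer, |C_G(p⁴q)| = |G| / |conj. class of p⁴q| = 57 / 19 = 3.
The 3 elements commuting with p⁴q are {e, p⁴q, p¹³q²}.

Answer: {e, p⁴q, p¹³q²}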